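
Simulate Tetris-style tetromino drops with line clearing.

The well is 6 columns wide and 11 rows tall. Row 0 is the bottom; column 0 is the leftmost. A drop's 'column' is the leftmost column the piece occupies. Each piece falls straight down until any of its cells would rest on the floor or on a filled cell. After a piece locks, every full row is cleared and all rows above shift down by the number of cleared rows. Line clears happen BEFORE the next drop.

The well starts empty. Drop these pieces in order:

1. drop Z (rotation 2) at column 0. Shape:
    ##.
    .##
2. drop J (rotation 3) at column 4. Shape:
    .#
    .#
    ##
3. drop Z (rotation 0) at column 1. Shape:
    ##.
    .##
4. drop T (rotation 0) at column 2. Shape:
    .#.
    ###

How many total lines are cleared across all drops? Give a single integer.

Answer: 0

Derivation:
Drop 1: Z rot2 at col 0 lands with bottom-row=0; cleared 0 line(s) (total 0); column heights now [2 2 1 0 0 0], max=2
Drop 2: J rot3 at col 4 lands with bottom-row=0; cleared 0 line(s) (total 0); column heights now [2 2 1 0 1 3], max=3
Drop 3: Z rot0 at col 1 lands with bottom-row=1; cleared 0 line(s) (total 0); column heights now [2 3 3 2 1 3], max=3
Drop 4: T rot0 at col 2 lands with bottom-row=3; cleared 0 line(s) (total 0); column heights now [2 3 4 5 4 3], max=5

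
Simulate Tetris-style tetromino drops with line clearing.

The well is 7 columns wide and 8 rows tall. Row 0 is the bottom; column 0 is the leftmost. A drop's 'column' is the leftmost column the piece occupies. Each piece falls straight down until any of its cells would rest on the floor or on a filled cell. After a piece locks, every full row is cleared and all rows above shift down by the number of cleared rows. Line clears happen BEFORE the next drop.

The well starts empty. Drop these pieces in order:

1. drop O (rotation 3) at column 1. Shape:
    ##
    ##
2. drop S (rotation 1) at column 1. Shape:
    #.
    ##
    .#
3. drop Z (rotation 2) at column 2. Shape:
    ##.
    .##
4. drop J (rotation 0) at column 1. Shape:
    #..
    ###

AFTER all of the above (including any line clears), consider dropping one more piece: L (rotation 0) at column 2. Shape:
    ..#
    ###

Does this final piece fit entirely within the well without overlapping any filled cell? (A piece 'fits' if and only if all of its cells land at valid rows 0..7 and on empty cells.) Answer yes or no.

Drop 1: O rot3 at col 1 lands with bottom-row=0; cleared 0 line(s) (total 0); column heights now [0 2 2 0 0 0 0], max=2
Drop 2: S rot1 at col 1 lands with bottom-row=2; cleared 0 line(s) (total 0); column heights now [0 5 4 0 0 0 0], max=5
Drop 3: Z rot2 at col 2 lands with bottom-row=3; cleared 0 line(s) (total 0); column heights now [0 5 5 5 4 0 0], max=5
Drop 4: J rot0 at col 1 lands with bottom-row=5; cleared 0 line(s) (total 0); column heights now [0 7 6 6 4 0 0], max=7
Test piece L rot0 at col 2 (width 3): heights before test = [0 7 6 6 4 0 0]; fits = True

Answer: yes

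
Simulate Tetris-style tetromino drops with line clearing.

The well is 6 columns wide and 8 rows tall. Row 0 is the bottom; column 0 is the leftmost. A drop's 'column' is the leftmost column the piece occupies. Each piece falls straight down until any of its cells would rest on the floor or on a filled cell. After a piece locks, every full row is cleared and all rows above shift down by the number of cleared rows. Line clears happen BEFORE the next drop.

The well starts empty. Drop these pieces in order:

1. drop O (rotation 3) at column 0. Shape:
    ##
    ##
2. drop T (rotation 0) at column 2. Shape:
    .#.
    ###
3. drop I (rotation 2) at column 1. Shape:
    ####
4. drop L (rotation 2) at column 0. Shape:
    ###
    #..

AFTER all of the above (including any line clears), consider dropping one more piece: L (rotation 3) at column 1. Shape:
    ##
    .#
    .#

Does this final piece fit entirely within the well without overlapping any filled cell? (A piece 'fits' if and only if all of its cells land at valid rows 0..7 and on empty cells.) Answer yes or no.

Drop 1: O rot3 at col 0 lands with bottom-row=0; cleared 0 line(s) (total 0); column heights now [2 2 0 0 0 0], max=2
Drop 2: T rot0 at col 2 lands with bottom-row=0; cleared 0 line(s) (total 0); column heights now [2 2 1 2 1 0], max=2
Drop 3: I rot2 at col 1 lands with bottom-row=2; cleared 0 line(s) (total 0); column heights now [2 3 3 3 3 0], max=3
Drop 4: L rot2 at col 0 lands with bottom-row=2; cleared 0 line(s) (total 0); column heights now [4 4 4 3 3 0], max=4
Test piece L rot3 at col 1 (width 2): heights before test = [4 4 4 3 3 0]; fits = True

Answer: yes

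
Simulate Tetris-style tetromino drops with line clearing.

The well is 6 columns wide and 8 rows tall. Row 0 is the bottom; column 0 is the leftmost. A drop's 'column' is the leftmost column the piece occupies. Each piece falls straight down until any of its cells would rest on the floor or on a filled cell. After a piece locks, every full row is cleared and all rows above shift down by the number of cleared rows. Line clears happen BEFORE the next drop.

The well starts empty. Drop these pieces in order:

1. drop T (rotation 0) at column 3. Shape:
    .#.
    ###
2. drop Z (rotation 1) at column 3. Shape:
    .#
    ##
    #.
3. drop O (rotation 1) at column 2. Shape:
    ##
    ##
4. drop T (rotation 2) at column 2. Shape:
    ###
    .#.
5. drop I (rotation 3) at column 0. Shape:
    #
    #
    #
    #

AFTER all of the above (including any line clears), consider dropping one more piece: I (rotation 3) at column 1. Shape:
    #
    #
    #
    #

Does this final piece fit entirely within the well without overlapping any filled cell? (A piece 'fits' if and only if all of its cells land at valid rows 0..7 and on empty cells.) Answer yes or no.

Drop 1: T rot0 at col 3 lands with bottom-row=0; cleared 0 line(s) (total 0); column heights now [0 0 0 1 2 1], max=2
Drop 2: Z rot1 at col 3 lands with bottom-row=1; cleared 0 line(s) (total 0); column heights now [0 0 0 3 4 1], max=4
Drop 3: O rot1 at col 2 lands with bottom-row=3; cleared 0 line(s) (total 0); column heights now [0 0 5 5 4 1], max=5
Drop 4: T rot2 at col 2 lands with bottom-row=5; cleared 0 line(s) (total 0); column heights now [0 0 7 7 7 1], max=7
Drop 5: I rot3 at col 0 lands with bottom-row=0; cleared 0 line(s) (total 0); column heights now [4 0 7 7 7 1], max=7
Test piece I rot3 at col 1 (width 1): heights before test = [4 0 7 7 7 1]; fits = True

Answer: yes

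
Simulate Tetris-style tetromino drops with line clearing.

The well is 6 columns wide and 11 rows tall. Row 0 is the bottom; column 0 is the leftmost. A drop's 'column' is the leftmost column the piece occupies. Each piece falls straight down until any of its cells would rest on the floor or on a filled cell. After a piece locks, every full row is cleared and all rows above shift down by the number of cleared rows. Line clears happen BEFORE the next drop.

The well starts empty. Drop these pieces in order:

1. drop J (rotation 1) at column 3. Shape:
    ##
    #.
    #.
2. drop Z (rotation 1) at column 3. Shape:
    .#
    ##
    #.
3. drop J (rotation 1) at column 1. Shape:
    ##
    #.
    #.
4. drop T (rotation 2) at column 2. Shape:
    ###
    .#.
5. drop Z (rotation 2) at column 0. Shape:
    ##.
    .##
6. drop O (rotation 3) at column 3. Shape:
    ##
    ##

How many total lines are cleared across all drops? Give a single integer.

Drop 1: J rot1 at col 3 lands with bottom-row=0; cleared 0 line(s) (total 0); column heights now [0 0 0 3 3 0], max=3
Drop 2: Z rot1 at col 3 lands with bottom-row=3; cleared 0 line(s) (total 0); column heights now [0 0 0 5 6 0], max=6
Drop 3: J rot1 at col 1 lands with bottom-row=0; cleared 0 line(s) (total 0); column heights now [0 3 3 5 6 0], max=6
Drop 4: T rot2 at col 2 lands with bottom-row=5; cleared 0 line(s) (total 0); column heights now [0 3 7 7 7 0], max=7
Drop 5: Z rot2 at col 0 lands with bottom-row=7; cleared 0 line(s) (total 0); column heights now [9 9 8 7 7 0], max=9
Drop 6: O rot3 at col 3 lands with bottom-row=7; cleared 0 line(s) (total 0); column heights now [9 9 8 9 9 0], max=9

Answer: 0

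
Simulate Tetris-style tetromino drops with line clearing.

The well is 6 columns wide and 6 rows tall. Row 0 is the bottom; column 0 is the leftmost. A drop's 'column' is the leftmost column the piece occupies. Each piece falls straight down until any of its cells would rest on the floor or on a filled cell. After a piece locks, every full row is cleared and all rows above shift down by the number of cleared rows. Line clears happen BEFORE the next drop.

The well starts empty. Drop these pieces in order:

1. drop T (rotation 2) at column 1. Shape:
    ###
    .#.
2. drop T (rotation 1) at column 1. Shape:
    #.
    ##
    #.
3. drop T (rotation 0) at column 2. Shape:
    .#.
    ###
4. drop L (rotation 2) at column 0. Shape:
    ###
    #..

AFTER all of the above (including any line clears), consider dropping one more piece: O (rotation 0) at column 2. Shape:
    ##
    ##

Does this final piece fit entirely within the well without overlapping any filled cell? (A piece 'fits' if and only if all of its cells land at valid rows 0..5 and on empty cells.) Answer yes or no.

Drop 1: T rot2 at col 1 lands with bottom-row=0; cleared 0 line(s) (total 0); column heights now [0 2 2 2 0 0], max=2
Drop 2: T rot1 at col 1 lands with bottom-row=2; cleared 0 line(s) (total 0); column heights now [0 5 4 2 0 0], max=5
Drop 3: T rot0 at col 2 lands with bottom-row=4; cleared 0 line(s) (total 0); column heights now [0 5 5 6 5 0], max=6
Drop 4: L rot2 at col 0 lands with bottom-row=4; cleared 0 line(s) (total 0); column heights now [6 6 6 6 5 0], max=6
Test piece O rot0 at col 2 (width 2): heights before test = [6 6 6 6 5 0]; fits = False

Answer: no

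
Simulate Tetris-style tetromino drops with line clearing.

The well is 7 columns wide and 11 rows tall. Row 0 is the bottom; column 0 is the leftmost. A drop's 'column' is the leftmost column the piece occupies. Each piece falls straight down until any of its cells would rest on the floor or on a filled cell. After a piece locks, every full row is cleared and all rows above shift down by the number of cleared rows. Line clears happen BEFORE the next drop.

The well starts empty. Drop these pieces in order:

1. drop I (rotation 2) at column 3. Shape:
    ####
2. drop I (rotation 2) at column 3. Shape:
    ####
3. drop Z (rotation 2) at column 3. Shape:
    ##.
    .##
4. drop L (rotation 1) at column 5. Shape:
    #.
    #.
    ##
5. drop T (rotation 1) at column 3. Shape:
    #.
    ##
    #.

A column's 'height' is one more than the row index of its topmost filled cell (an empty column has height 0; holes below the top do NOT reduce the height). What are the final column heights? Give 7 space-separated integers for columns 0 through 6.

Answer: 0 0 0 7 6 6 4

Derivation:
Drop 1: I rot2 at col 3 lands with bottom-row=0; cleared 0 line(s) (total 0); column heights now [0 0 0 1 1 1 1], max=1
Drop 2: I rot2 at col 3 lands with bottom-row=1; cleared 0 line(s) (total 0); column heights now [0 0 0 2 2 2 2], max=2
Drop 3: Z rot2 at col 3 lands with bottom-row=2; cleared 0 line(s) (total 0); column heights now [0 0 0 4 4 3 2], max=4
Drop 4: L rot1 at col 5 lands with bottom-row=3; cleared 0 line(s) (total 0); column heights now [0 0 0 4 4 6 4], max=6
Drop 5: T rot1 at col 3 lands with bottom-row=4; cleared 0 line(s) (total 0); column heights now [0 0 0 7 6 6 4], max=7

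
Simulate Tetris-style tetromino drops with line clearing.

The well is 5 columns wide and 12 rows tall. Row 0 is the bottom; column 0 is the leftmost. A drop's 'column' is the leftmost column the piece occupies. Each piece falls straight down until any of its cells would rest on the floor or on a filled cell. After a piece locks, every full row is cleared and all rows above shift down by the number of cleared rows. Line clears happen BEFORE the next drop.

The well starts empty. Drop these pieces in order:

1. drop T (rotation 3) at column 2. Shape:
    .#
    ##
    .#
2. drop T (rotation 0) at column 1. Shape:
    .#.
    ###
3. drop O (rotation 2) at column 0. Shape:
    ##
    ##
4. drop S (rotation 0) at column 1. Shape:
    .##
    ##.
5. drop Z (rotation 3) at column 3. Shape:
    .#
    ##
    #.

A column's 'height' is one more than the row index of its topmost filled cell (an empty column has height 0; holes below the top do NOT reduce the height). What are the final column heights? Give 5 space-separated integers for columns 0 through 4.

Drop 1: T rot3 at col 2 lands with bottom-row=0; cleared 0 line(s) (total 0); column heights now [0 0 2 3 0], max=3
Drop 2: T rot0 at col 1 lands with bottom-row=3; cleared 0 line(s) (total 0); column heights now [0 4 5 4 0], max=5
Drop 3: O rot2 at col 0 lands with bottom-row=4; cleared 0 line(s) (total 0); column heights now [6 6 5 4 0], max=6
Drop 4: S rot0 at col 1 lands with bottom-row=6; cleared 0 line(s) (total 0); column heights now [6 7 8 8 0], max=8
Drop 5: Z rot3 at col 3 lands with bottom-row=8; cleared 0 line(s) (total 0); column heights now [6 7 8 10 11], max=11

Answer: 6 7 8 10 11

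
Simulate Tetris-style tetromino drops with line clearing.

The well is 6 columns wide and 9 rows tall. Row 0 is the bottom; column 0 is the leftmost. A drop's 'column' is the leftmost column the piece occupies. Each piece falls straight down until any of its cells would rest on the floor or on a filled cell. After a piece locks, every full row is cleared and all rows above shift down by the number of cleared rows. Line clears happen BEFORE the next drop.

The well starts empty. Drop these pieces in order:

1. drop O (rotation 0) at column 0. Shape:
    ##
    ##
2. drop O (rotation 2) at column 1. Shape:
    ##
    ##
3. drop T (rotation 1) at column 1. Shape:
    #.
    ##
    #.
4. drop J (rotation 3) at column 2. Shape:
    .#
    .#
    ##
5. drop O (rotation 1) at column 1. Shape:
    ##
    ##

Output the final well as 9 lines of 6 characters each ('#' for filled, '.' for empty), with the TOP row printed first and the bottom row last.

Drop 1: O rot0 at col 0 lands with bottom-row=0; cleared 0 line(s) (total 0); column heights now [2 2 0 0 0 0], max=2
Drop 2: O rot2 at col 1 lands with bottom-row=2; cleared 0 line(s) (total 0); column heights now [2 4 4 0 0 0], max=4
Drop 3: T rot1 at col 1 lands with bottom-row=4; cleared 0 line(s) (total 0); column heights now [2 7 6 0 0 0], max=7
Drop 4: J rot3 at col 2 lands with bottom-row=6; cleared 0 line(s) (total 0); column heights now [2 7 7 9 0 0], max=9
Drop 5: O rot1 at col 1 lands with bottom-row=7; cleared 0 line(s) (total 0); column heights now [2 9 9 9 0 0], max=9

Answer: .###..
.###..
.###..
.##...
.#....
.##...
.##...
##....
##....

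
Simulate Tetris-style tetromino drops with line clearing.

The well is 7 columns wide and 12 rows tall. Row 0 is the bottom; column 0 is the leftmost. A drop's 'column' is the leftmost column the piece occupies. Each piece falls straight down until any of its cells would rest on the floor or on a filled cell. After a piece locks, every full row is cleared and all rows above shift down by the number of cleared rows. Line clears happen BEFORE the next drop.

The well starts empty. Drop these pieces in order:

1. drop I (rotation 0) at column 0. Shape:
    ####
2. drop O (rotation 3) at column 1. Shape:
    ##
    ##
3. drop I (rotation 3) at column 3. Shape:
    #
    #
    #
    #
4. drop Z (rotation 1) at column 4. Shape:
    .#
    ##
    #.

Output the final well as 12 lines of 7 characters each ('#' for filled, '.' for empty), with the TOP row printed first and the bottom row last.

Answer: .......
.......
.......
.......
.......
.......
.......
...#...
...#...
.###.#.
.#####.
#####..

Derivation:
Drop 1: I rot0 at col 0 lands with bottom-row=0; cleared 0 line(s) (total 0); column heights now [1 1 1 1 0 0 0], max=1
Drop 2: O rot3 at col 1 lands with bottom-row=1; cleared 0 line(s) (total 0); column heights now [1 3 3 1 0 0 0], max=3
Drop 3: I rot3 at col 3 lands with bottom-row=1; cleared 0 line(s) (total 0); column heights now [1 3 3 5 0 0 0], max=5
Drop 4: Z rot1 at col 4 lands with bottom-row=0; cleared 0 line(s) (total 0); column heights now [1 3 3 5 2 3 0], max=5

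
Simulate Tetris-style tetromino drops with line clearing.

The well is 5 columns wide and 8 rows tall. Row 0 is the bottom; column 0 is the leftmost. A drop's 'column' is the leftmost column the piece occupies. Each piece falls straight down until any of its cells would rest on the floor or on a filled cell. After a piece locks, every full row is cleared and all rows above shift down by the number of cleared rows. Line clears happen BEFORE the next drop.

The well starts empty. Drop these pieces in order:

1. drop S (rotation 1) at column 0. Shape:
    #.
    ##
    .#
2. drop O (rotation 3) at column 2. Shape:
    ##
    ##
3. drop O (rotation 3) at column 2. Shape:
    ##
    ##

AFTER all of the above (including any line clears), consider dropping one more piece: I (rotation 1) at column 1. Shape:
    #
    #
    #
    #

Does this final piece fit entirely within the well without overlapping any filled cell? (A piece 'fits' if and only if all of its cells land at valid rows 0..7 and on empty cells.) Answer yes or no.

Answer: yes

Derivation:
Drop 1: S rot1 at col 0 lands with bottom-row=0; cleared 0 line(s) (total 0); column heights now [3 2 0 0 0], max=3
Drop 2: O rot3 at col 2 lands with bottom-row=0; cleared 0 line(s) (total 0); column heights now [3 2 2 2 0], max=3
Drop 3: O rot3 at col 2 lands with bottom-row=2; cleared 0 line(s) (total 0); column heights now [3 2 4 4 0], max=4
Test piece I rot1 at col 1 (width 1): heights before test = [3 2 4 4 0]; fits = True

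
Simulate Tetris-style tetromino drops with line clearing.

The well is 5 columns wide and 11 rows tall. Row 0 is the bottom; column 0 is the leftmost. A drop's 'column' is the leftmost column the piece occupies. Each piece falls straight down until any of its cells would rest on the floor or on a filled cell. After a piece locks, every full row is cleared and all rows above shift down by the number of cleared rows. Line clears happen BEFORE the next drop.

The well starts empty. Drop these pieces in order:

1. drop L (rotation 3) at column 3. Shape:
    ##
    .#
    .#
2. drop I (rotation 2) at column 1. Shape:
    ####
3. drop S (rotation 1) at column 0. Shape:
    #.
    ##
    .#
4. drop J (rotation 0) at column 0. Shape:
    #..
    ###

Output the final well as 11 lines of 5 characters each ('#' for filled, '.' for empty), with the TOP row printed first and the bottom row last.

Drop 1: L rot3 at col 3 lands with bottom-row=0; cleared 0 line(s) (total 0); column heights now [0 0 0 3 3], max=3
Drop 2: I rot2 at col 1 lands with bottom-row=3; cleared 0 line(s) (total 0); column heights now [0 4 4 4 4], max=4
Drop 3: S rot1 at col 0 lands with bottom-row=4; cleared 0 line(s) (total 0); column heights now [7 6 4 4 4], max=7
Drop 4: J rot0 at col 0 lands with bottom-row=7; cleared 0 line(s) (total 0); column heights now [9 8 8 4 4], max=9

Answer: .....
.....
#....
###..
#....
##...
.#...
.####
...##
....#
....#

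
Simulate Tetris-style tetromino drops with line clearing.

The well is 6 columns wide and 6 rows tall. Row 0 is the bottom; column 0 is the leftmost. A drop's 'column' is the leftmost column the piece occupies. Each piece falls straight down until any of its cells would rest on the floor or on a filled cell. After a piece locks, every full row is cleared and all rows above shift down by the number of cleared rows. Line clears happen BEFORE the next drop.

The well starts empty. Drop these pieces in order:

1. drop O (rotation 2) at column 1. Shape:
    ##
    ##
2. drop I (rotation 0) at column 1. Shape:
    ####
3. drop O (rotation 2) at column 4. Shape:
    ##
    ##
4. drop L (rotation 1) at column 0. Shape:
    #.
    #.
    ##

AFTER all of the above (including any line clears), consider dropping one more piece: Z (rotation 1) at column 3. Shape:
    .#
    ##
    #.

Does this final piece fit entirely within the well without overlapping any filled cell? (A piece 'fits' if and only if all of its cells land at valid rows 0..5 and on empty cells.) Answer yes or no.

Drop 1: O rot2 at col 1 lands with bottom-row=0; cleared 0 line(s) (total 0); column heights now [0 2 2 0 0 0], max=2
Drop 2: I rot0 at col 1 lands with bottom-row=2; cleared 0 line(s) (total 0); column heights now [0 3 3 3 3 0], max=3
Drop 3: O rot2 at col 4 lands with bottom-row=3; cleared 0 line(s) (total 0); column heights now [0 3 3 3 5 5], max=5
Drop 4: L rot1 at col 0 lands with bottom-row=3; cleared 0 line(s) (total 0); column heights now [6 4 3 3 5 5], max=6
Test piece Z rot1 at col 3 (width 2): heights before test = [6 4 3 3 5 5]; fits = False

Answer: no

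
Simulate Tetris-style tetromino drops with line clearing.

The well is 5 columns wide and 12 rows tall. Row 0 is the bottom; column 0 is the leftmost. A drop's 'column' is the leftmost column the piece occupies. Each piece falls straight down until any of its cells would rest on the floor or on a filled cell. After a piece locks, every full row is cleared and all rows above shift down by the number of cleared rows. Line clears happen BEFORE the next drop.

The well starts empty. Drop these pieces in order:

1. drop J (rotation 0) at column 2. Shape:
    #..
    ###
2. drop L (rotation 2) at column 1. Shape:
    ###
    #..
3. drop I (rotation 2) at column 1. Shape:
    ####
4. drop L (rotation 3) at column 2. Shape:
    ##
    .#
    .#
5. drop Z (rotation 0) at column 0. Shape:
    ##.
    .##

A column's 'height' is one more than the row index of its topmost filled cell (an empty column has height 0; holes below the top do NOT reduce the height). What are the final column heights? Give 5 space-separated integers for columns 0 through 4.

Answer: 9 9 8 7 4

Derivation:
Drop 1: J rot0 at col 2 lands with bottom-row=0; cleared 0 line(s) (total 0); column heights now [0 0 2 1 1], max=2
Drop 2: L rot2 at col 1 lands with bottom-row=1; cleared 0 line(s) (total 0); column heights now [0 3 3 3 1], max=3
Drop 3: I rot2 at col 1 lands with bottom-row=3; cleared 0 line(s) (total 0); column heights now [0 4 4 4 4], max=4
Drop 4: L rot3 at col 2 lands with bottom-row=4; cleared 0 line(s) (total 0); column heights now [0 4 7 7 4], max=7
Drop 5: Z rot0 at col 0 lands with bottom-row=7; cleared 0 line(s) (total 0); column heights now [9 9 8 7 4], max=9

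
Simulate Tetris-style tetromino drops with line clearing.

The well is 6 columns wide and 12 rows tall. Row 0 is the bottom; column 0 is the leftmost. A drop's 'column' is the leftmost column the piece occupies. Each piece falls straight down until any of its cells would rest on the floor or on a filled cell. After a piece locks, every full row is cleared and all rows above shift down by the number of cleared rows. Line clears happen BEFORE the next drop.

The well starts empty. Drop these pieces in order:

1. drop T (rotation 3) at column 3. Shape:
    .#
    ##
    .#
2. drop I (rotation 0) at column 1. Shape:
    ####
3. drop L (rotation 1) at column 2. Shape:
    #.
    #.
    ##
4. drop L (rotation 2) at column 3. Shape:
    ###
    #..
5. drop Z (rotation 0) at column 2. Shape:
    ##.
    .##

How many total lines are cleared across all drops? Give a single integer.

Drop 1: T rot3 at col 3 lands with bottom-row=0; cleared 0 line(s) (total 0); column heights now [0 0 0 2 3 0], max=3
Drop 2: I rot0 at col 1 lands with bottom-row=3; cleared 0 line(s) (total 0); column heights now [0 4 4 4 4 0], max=4
Drop 3: L rot1 at col 2 lands with bottom-row=4; cleared 0 line(s) (total 0); column heights now [0 4 7 5 4 0], max=7
Drop 4: L rot2 at col 3 lands with bottom-row=5; cleared 0 line(s) (total 0); column heights now [0 4 7 7 7 7], max=7
Drop 5: Z rot0 at col 2 lands with bottom-row=7; cleared 0 line(s) (total 0); column heights now [0 4 9 9 8 7], max=9

Answer: 0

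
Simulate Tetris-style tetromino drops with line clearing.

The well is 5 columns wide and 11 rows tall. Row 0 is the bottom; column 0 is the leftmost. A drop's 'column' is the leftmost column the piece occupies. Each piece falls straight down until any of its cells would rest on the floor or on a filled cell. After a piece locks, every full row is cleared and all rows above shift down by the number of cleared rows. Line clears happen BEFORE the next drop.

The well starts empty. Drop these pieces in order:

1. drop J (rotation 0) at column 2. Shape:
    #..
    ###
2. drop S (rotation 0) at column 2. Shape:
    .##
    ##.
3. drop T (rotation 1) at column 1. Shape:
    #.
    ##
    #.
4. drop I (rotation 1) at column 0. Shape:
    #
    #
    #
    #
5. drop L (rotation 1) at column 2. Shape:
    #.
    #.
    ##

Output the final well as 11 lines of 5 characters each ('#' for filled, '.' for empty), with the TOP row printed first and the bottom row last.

Drop 1: J rot0 at col 2 lands with bottom-row=0; cleared 0 line(s) (total 0); column heights now [0 0 2 1 1], max=2
Drop 2: S rot0 at col 2 lands with bottom-row=2; cleared 0 line(s) (total 0); column heights now [0 0 3 4 4], max=4
Drop 3: T rot1 at col 1 lands with bottom-row=2; cleared 0 line(s) (total 0); column heights now [0 5 4 4 4], max=5
Drop 4: I rot1 at col 0 lands with bottom-row=0; cleared 1 line(s) (total 1); column heights now [3 4 3 3 1], max=4
Drop 5: L rot1 at col 2 lands with bottom-row=3; cleared 0 line(s) (total 1); column heights now [3 4 6 4 1], max=6

Answer: .....
.....
.....
.....
.....
..#..
..#..
.###.
####.
#.#..
#.###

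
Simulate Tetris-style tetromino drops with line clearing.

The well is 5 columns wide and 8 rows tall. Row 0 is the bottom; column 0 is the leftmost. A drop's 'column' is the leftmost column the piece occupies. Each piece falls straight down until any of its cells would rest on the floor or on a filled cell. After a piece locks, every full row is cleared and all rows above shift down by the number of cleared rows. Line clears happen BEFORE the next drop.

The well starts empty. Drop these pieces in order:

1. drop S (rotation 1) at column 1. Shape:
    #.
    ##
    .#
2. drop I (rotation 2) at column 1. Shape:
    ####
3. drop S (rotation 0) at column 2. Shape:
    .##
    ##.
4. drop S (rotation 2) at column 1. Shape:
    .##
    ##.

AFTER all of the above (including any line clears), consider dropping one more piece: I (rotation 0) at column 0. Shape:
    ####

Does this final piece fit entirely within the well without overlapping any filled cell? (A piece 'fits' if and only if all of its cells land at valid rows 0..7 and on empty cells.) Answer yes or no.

Drop 1: S rot1 at col 1 lands with bottom-row=0; cleared 0 line(s) (total 0); column heights now [0 3 2 0 0], max=3
Drop 2: I rot2 at col 1 lands with bottom-row=3; cleared 0 line(s) (total 0); column heights now [0 4 4 4 4], max=4
Drop 3: S rot0 at col 2 lands with bottom-row=4; cleared 0 line(s) (total 0); column heights now [0 4 5 6 6], max=6
Drop 4: S rot2 at col 1 lands with bottom-row=5; cleared 0 line(s) (total 0); column heights now [0 6 7 7 6], max=7
Test piece I rot0 at col 0 (width 4): heights before test = [0 6 7 7 6]; fits = True

Answer: yes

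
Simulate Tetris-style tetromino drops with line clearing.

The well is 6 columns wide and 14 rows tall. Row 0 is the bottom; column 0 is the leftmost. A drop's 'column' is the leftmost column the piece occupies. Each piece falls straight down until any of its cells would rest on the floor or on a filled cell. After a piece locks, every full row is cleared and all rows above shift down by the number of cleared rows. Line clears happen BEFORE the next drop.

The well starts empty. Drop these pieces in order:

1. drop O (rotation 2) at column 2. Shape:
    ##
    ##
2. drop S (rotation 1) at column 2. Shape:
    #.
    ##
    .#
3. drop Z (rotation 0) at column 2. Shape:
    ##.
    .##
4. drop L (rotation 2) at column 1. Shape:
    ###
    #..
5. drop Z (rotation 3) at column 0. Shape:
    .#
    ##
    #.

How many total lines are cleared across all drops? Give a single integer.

Drop 1: O rot2 at col 2 lands with bottom-row=0; cleared 0 line(s) (total 0); column heights now [0 0 2 2 0 0], max=2
Drop 2: S rot1 at col 2 lands with bottom-row=2; cleared 0 line(s) (total 0); column heights now [0 0 5 4 0 0], max=5
Drop 3: Z rot0 at col 2 lands with bottom-row=4; cleared 0 line(s) (total 0); column heights now [0 0 6 6 5 0], max=6
Drop 4: L rot2 at col 1 lands with bottom-row=5; cleared 0 line(s) (total 0); column heights now [0 7 7 7 5 0], max=7
Drop 5: Z rot3 at col 0 lands with bottom-row=6; cleared 0 line(s) (total 0); column heights now [8 9 7 7 5 0], max=9

Answer: 0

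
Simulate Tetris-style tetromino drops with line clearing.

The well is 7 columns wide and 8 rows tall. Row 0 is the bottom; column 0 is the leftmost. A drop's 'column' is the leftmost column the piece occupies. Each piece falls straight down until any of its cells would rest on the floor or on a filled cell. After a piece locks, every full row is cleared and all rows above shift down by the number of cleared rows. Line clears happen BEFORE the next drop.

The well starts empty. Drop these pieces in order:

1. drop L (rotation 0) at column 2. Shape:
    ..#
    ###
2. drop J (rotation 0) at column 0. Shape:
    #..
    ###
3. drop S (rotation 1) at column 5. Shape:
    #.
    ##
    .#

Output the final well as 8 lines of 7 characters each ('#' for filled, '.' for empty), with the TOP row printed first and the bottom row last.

Drop 1: L rot0 at col 2 lands with bottom-row=0; cleared 0 line(s) (total 0); column heights now [0 0 1 1 2 0 0], max=2
Drop 2: J rot0 at col 0 lands with bottom-row=1; cleared 0 line(s) (total 0); column heights now [3 2 2 1 2 0 0], max=3
Drop 3: S rot1 at col 5 lands with bottom-row=0; cleared 0 line(s) (total 0); column heights now [3 2 2 1 2 3 2], max=3

Answer: .......
.......
.......
.......
.......
#....#.
###.###
..###.#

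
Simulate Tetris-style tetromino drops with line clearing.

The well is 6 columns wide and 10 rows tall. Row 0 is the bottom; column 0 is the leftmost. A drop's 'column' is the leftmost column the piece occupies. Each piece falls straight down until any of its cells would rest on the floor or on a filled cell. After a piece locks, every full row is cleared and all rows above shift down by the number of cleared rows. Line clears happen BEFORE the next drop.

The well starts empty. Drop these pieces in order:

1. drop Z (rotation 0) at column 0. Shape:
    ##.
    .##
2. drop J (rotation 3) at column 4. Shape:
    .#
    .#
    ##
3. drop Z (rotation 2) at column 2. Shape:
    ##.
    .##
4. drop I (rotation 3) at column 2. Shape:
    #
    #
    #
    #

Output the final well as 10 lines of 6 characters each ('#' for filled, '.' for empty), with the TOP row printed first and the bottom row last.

Answer: ......
......
......
..#...
..#...
..#...
..#...
..##.#
##.###
.##.##

Derivation:
Drop 1: Z rot0 at col 0 lands with bottom-row=0; cleared 0 line(s) (total 0); column heights now [2 2 1 0 0 0], max=2
Drop 2: J rot3 at col 4 lands with bottom-row=0; cleared 0 line(s) (total 0); column heights now [2 2 1 0 1 3], max=3
Drop 3: Z rot2 at col 2 lands with bottom-row=1; cleared 0 line(s) (total 0); column heights now [2 2 3 3 2 3], max=3
Drop 4: I rot3 at col 2 lands with bottom-row=3; cleared 0 line(s) (total 0); column heights now [2 2 7 3 2 3], max=7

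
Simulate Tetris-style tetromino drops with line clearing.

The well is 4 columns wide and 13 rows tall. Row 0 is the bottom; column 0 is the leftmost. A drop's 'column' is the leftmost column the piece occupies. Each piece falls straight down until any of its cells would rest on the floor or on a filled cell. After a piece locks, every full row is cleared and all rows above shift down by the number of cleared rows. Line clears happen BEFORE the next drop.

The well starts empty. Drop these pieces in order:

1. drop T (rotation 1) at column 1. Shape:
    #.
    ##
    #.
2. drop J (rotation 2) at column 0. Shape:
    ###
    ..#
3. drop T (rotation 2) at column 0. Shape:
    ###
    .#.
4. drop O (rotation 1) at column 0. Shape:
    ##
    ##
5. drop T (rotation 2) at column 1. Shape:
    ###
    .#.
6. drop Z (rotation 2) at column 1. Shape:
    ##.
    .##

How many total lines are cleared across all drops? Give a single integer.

Drop 1: T rot1 at col 1 lands with bottom-row=0; cleared 0 line(s) (total 0); column heights now [0 3 2 0], max=3
Drop 2: J rot2 at col 0 lands with bottom-row=2; cleared 0 line(s) (total 0); column heights now [4 4 4 0], max=4
Drop 3: T rot2 at col 0 lands with bottom-row=4; cleared 0 line(s) (total 0); column heights now [6 6 6 0], max=6
Drop 4: O rot1 at col 0 lands with bottom-row=6; cleared 0 line(s) (total 0); column heights now [8 8 6 0], max=8
Drop 5: T rot2 at col 1 lands with bottom-row=7; cleared 0 line(s) (total 0); column heights now [8 9 9 9], max=9
Drop 6: Z rot2 at col 1 lands with bottom-row=9; cleared 0 line(s) (total 0); column heights now [8 11 11 10], max=11

Answer: 0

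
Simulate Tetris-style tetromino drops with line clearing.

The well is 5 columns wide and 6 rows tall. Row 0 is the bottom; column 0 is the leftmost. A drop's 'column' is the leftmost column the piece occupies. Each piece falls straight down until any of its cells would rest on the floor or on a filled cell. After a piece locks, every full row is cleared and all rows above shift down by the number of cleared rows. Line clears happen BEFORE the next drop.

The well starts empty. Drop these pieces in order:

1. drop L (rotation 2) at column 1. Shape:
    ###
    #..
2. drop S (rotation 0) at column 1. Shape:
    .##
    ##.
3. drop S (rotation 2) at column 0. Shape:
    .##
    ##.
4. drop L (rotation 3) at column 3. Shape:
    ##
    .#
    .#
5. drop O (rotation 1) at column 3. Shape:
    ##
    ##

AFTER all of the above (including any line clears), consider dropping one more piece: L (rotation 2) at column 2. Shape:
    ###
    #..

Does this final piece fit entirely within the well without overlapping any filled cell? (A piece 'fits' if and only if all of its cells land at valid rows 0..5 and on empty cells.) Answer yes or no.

Answer: no

Derivation:
Drop 1: L rot2 at col 1 lands with bottom-row=0; cleared 0 line(s) (total 0); column heights now [0 2 2 2 0], max=2
Drop 2: S rot0 at col 1 lands with bottom-row=2; cleared 0 line(s) (total 0); column heights now [0 3 4 4 0], max=4
Drop 3: S rot2 at col 0 lands with bottom-row=3; cleared 0 line(s) (total 0); column heights now [4 5 5 4 0], max=5
Drop 4: L rot3 at col 3 lands with bottom-row=2; cleared 1 line(s) (total 1); column heights now [0 4 4 4 4], max=4
Drop 5: O rot1 at col 3 lands with bottom-row=4; cleared 0 line(s) (total 1); column heights now [0 4 4 6 6], max=6
Test piece L rot2 at col 2 (width 3): heights before test = [0 4 4 6 6]; fits = False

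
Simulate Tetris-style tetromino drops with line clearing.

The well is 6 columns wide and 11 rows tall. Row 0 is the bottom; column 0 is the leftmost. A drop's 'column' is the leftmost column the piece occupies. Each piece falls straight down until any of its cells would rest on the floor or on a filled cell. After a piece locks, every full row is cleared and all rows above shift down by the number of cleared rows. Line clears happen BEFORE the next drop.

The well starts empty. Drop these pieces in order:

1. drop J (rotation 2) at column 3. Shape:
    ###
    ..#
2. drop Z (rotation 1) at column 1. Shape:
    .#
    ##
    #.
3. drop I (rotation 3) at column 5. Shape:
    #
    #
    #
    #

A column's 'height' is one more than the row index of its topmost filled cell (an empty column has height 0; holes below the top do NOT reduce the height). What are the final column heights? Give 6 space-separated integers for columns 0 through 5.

Drop 1: J rot2 at col 3 lands with bottom-row=0; cleared 0 line(s) (total 0); column heights now [0 0 0 2 2 2], max=2
Drop 2: Z rot1 at col 1 lands with bottom-row=0; cleared 0 line(s) (total 0); column heights now [0 2 3 2 2 2], max=3
Drop 3: I rot3 at col 5 lands with bottom-row=2; cleared 0 line(s) (total 0); column heights now [0 2 3 2 2 6], max=6

Answer: 0 2 3 2 2 6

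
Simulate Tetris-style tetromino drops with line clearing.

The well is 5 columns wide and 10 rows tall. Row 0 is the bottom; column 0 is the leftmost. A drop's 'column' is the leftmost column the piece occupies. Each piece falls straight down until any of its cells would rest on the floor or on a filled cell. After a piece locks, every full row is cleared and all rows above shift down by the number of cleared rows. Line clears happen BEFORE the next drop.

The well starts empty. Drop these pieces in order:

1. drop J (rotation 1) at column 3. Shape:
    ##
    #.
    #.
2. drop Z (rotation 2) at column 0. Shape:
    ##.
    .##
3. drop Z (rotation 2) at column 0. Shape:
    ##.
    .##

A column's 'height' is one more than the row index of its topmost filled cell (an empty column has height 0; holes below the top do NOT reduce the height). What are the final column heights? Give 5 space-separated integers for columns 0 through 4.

Drop 1: J rot1 at col 3 lands with bottom-row=0; cleared 0 line(s) (total 0); column heights now [0 0 0 3 3], max=3
Drop 2: Z rot2 at col 0 lands with bottom-row=0; cleared 0 line(s) (total 0); column heights now [2 2 1 3 3], max=3
Drop 3: Z rot2 at col 0 lands with bottom-row=2; cleared 0 line(s) (total 0); column heights now [4 4 3 3 3], max=4

Answer: 4 4 3 3 3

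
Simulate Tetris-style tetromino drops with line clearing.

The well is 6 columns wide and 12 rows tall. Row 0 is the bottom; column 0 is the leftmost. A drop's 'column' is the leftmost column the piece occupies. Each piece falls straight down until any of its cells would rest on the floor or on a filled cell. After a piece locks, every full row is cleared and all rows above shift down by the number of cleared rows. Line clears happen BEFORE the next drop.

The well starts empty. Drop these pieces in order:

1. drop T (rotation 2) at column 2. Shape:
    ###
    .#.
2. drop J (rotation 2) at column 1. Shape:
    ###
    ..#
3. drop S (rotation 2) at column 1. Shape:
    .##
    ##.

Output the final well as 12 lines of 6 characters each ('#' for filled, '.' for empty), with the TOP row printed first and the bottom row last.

Drop 1: T rot2 at col 2 lands with bottom-row=0; cleared 0 line(s) (total 0); column heights now [0 0 2 2 2 0], max=2
Drop 2: J rot2 at col 1 lands with bottom-row=2; cleared 0 line(s) (total 0); column heights now [0 4 4 4 2 0], max=4
Drop 3: S rot2 at col 1 lands with bottom-row=4; cleared 0 line(s) (total 0); column heights now [0 5 6 6 2 0], max=6

Answer: ......
......
......
......
......
......
..##..
.##...
.###..
...#..
..###.
...#..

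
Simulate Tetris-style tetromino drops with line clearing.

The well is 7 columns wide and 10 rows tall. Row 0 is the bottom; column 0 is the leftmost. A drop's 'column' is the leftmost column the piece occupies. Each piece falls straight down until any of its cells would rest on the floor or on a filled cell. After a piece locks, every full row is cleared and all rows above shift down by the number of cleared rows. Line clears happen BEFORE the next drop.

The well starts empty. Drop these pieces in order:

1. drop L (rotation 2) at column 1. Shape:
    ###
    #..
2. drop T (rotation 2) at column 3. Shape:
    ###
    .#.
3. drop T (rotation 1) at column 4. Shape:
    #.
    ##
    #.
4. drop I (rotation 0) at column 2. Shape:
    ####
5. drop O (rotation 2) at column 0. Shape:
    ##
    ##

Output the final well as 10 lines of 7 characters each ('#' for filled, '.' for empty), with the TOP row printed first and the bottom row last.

Drop 1: L rot2 at col 1 lands with bottom-row=0; cleared 0 line(s) (total 0); column heights now [0 2 2 2 0 0 0], max=2
Drop 2: T rot2 at col 3 lands with bottom-row=1; cleared 0 line(s) (total 0); column heights now [0 2 2 3 3 3 0], max=3
Drop 3: T rot1 at col 4 lands with bottom-row=3; cleared 0 line(s) (total 0); column heights now [0 2 2 3 6 5 0], max=6
Drop 4: I rot0 at col 2 lands with bottom-row=6; cleared 0 line(s) (total 0); column heights now [0 2 7 7 7 7 0], max=7
Drop 5: O rot2 at col 0 lands with bottom-row=2; cleared 0 line(s) (total 0); column heights now [4 4 7 7 7 7 0], max=7

Answer: .......
.......
.......
..####.
....#..
....##.
##..#..
##.###.
.####..
.#.....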